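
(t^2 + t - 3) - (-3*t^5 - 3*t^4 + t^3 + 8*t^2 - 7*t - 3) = 3*t^5 + 3*t^4 - t^3 - 7*t^2 + 8*t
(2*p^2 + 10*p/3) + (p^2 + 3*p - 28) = 3*p^2 + 19*p/3 - 28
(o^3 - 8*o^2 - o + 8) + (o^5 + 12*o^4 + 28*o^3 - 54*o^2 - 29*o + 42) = o^5 + 12*o^4 + 29*o^3 - 62*o^2 - 30*o + 50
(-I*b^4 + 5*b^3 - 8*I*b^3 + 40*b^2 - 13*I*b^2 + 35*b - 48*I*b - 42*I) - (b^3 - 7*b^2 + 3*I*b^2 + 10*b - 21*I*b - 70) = -I*b^4 + 4*b^3 - 8*I*b^3 + 47*b^2 - 16*I*b^2 + 25*b - 27*I*b + 70 - 42*I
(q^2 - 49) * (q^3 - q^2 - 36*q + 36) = q^5 - q^4 - 85*q^3 + 85*q^2 + 1764*q - 1764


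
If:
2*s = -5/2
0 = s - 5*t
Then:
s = -5/4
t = -1/4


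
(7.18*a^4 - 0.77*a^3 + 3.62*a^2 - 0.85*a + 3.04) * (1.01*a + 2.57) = 7.2518*a^5 + 17.6749*a^4 + 1.6773*a^3 + 8.4449*a^2 + 0.8859*a + 7.8128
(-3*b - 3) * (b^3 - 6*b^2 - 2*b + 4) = -3*b^4 + 15*b^3 + 24*b^2 - 6*b - 12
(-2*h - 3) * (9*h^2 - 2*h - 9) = -18*h^3 - 23*h^2 + 24*h + 27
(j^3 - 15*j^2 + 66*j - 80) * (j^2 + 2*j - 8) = j^5 - 13*j^4 + 28*j^3 + 172*j^2 - 688*j + 640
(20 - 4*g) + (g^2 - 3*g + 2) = g^2 - 7*g + 22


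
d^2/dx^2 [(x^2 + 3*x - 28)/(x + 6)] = -20/(x^3 + 18*x^2 + 108*x + 216)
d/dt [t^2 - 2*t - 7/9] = 2*t - 2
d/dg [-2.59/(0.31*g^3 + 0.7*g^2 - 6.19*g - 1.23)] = (2.4087*g^2 + 3.626*g - 16.0321)/(0.31*g^3 + 0.7*g^2 - 6.19*g - 1.23)^2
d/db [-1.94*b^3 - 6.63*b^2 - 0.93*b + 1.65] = -5.82*b^2 - 13.26*b - 0.93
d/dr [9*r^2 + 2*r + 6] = 18*r + 2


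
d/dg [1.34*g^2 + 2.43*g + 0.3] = 2.68*g + 2.43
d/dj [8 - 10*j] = -10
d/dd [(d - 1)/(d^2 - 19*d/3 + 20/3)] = 3*(-3*d^2 + 6*d + 1)/(9*d^4 - 114*d^3 + 481*d^2 - 760*d + 400)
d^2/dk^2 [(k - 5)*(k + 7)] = 2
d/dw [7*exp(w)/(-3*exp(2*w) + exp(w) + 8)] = (21*exp(2*w) + 56)*exp(w)/(9*exp(4*w) - 6*exp(3*w) - 47*exp(2*w) + 16*exp(w) + 64)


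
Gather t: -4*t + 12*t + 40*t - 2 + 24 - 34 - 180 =48*t - 192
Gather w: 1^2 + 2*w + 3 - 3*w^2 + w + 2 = -3*w^2 + 3*w + 6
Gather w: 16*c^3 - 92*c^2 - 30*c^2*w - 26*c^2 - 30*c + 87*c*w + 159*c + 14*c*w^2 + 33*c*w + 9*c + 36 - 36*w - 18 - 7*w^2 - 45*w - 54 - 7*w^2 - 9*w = 16*c^3 - 118*c^2 + 138*c + w^2*(14*c - 14) + w*(-30*c^2 + 120*c - 90) - 36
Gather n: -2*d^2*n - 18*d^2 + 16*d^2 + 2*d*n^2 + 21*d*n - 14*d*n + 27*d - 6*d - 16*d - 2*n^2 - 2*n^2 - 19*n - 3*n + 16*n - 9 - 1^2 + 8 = -2*d^2 + 5*d + n^2*(2*d - 4) + n*(-2*d^2 + 7*d - 6) - 2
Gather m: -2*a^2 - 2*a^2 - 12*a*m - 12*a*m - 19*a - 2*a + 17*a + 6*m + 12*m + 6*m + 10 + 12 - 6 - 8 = -4*a^2 - 4*a + m*(24 - 24*a) + 8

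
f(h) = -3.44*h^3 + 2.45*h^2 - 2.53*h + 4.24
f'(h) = -10.32*h^2 + 4.9*h - 2.53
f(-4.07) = 287.04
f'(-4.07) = -193.42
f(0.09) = 4.03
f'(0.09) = -2.17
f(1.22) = -1.45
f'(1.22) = -11.91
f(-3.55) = 198.00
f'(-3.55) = -149.98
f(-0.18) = 4.79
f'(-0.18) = -3.75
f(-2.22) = 59.57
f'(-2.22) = -64.27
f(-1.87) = 40.03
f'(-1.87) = -47.78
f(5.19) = -423.80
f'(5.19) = -255.08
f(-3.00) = 126.76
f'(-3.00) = -110.11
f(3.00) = -74.18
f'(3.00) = -80.71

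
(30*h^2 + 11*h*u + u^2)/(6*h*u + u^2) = (5*h + u)/u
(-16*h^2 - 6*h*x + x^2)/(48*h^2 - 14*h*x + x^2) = (2*h + x)/(-6*h + x)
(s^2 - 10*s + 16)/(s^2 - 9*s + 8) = (s - 2)/(s - 1)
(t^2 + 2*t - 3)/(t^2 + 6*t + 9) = (t - 1)/(t + 3)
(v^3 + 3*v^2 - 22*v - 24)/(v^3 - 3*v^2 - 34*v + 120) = (v + 1)/(v - 5)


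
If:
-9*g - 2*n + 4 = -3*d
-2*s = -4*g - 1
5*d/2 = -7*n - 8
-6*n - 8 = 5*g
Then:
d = 292/5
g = 124/5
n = -22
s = 501/10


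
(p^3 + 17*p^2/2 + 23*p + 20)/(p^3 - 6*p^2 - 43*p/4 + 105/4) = 2*(p^2 + 6*p + 8)/(2*p^2 - 17*p + 21)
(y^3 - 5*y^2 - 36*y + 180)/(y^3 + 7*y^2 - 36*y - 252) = (y - 5)/(y + 7)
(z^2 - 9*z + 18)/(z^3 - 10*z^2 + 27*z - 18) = 1/(z - 1)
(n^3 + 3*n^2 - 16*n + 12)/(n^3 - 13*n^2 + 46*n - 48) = (n^2 + 5*n - 6)/(n^2 - 11*n + 24)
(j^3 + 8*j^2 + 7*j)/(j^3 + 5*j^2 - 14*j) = (j + 1)/(j - 2)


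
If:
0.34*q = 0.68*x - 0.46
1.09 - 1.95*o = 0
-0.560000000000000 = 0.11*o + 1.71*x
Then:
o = 0.56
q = -2.08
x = -0.36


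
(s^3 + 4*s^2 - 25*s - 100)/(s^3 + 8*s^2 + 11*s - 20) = (s - 5)/(s - 1)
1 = 1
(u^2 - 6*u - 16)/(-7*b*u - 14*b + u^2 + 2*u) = (u - 8)/(-7*b + u)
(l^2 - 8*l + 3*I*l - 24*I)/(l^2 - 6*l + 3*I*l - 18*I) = (l - 8)/(l - 6)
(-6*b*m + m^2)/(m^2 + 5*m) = (-6*b + m)/(m + 5)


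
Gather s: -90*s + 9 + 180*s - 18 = 90*s - 9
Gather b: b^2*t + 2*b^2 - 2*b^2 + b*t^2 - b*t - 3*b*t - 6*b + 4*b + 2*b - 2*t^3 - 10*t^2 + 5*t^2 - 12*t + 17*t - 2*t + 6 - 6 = b^2*t + b*(t^2 - 4*t) - 2*t^3 - 5*t^2 + 3*t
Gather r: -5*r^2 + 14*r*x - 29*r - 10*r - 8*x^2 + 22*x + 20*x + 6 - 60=-5*r^2 + r*(14*x - 39) - 8*x^2 + 42*x - 54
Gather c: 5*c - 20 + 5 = 5*c - 15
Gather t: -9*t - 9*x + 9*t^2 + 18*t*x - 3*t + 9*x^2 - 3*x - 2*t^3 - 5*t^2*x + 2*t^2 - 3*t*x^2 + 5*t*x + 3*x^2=-2*t^3 + t^2*(11 - 5*x) + t*(-3*x^2 + 23*x - 12) + 12*x^2 - 12*x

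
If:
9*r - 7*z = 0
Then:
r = 7*z/9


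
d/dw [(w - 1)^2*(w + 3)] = (w - 1)*(3*w + 5)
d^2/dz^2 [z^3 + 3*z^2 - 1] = 6*z + 6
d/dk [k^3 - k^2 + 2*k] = 3*k^2 - 2*k + 2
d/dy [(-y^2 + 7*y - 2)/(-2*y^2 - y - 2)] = (15*y^2 - 4*y - 16)/(4*y^4 + 4*y^3 + 9*y^2 + 4*y + 4)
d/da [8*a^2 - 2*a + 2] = 16*a - 2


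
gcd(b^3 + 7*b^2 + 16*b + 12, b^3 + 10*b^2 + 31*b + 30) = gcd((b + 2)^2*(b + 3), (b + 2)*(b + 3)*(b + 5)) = b^2 + 5*b + 6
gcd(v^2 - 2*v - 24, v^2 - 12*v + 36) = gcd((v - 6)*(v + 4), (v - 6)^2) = v - 6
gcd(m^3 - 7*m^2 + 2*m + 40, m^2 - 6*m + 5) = m - 5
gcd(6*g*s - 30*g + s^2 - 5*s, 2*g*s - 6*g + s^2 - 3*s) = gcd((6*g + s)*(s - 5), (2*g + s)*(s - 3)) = 1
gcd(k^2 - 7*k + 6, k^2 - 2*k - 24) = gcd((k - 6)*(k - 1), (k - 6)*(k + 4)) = k - 6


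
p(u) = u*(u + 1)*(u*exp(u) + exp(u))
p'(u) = u*(u + 1)*(u*exp(u) + 2*exp(u)) + u*(u*exp(u) + exp(u)) + (u + 1)*(u*exp(u) + exp(u)) = (u + 1)*(u*(u + 2) + 2*u + 1)*exp(u)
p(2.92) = 831.95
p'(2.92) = 1541.32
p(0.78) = 5.39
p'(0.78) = 18.36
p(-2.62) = -0.50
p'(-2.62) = 0.31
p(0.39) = 1.11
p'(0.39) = 5.57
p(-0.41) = -0.09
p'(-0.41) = -0.18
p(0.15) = 0.23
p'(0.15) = 2.17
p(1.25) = 22.09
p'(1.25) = 59.39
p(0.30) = 0.68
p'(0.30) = 4.02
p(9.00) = 7292775.53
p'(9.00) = 9561639.03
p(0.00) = 0.00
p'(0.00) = 1.00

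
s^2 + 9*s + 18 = (s + 3)*(s + 6)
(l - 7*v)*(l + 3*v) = l^2 - 4*l*v - 21*v^2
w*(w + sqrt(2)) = w^2 + sqrt(2)*w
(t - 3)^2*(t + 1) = t^3 - 5*t^2 + 3*t + 9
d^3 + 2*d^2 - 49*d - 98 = (d - 7)*(d + 2)*(d + 7)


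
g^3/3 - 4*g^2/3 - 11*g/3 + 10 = (g/3 + 1)*(g - 5)*(g - 2)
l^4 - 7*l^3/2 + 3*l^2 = l^2*(l - 2)*(l - 3/2)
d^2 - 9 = (d - 3)*(d + 3)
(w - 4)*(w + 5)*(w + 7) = w^3 + 8*w^2 - 13*w - 140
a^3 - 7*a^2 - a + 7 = (a - 7)*(a - 1)*(a + 1)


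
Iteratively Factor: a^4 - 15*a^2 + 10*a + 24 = (a - 2)*(a^3 + 2*a^2 - 11*a - 12) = (a - 3)*(a - 2)*(a^2 + 5*a + 4) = (a - 3)*(a - 2)*(a + 1)*(a + 4)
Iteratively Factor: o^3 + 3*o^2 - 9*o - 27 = (o - 3)*(o^2 + 6*o + 9) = (o - 3)*(o + 3)*(o + 3)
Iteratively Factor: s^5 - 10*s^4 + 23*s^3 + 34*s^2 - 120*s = (s - 4)*(s^4 - 6*s^3 - s^2 + 30*s) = (s - 5)*(s - 4)*(s^3 - s^2 - 6*s) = (s - 5)*(s - 4)*(s + 2)*(s^2 - 3*s) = s*(s - 5)*(s - 4)*(s + 2)*(s - 3)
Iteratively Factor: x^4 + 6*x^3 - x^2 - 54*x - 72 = (x + 3)*(x^3 + 3*x^2 - 10*x - 24) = (x + 2)*(x + 3)*(x^2 + x - 12) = (x + 2)*(x + 3)*(x + 4)*(x - 3)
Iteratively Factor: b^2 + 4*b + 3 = (b + 3)*(b + 1)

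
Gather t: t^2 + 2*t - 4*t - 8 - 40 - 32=t^2 - 2*t - 80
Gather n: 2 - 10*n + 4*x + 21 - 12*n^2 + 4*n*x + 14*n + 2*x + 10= -12*n^2 + n*(4*x + 4) + 6*x + 33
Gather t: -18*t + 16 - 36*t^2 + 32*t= -36*t^2 + 14*t + 16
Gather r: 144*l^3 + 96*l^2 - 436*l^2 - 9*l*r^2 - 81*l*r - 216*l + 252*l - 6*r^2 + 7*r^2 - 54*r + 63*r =144*l^3 - 340*l^2 + 36*l + r^2*(1 - 9*l) + r*(9 - 81*l)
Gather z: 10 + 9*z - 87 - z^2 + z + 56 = -z^2 + 10*z - 21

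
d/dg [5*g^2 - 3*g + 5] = 10*g - 3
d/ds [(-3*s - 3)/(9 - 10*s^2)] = 3*(10*s^2 - 20*s*(s + 1) - 9)/(10*s^2 - 9)^2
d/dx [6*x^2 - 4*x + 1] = 12*x - 4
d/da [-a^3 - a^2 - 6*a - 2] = -3*a^2 - 2*a - 6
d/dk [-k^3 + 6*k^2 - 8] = 3*k*(4 - k)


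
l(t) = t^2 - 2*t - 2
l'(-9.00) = -20.00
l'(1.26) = 0.52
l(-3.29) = 15.40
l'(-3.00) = -8.00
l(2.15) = -1.68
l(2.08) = -1.83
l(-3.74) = 19.47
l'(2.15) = 2.30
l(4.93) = 12.44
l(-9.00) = 97.00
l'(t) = 2*t - 2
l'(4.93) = 7.86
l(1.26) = -2.93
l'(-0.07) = -2.14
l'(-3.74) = -9.48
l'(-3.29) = -8.58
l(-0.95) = 0.80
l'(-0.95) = -3.90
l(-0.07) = -1.86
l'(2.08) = 2.16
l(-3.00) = 13.00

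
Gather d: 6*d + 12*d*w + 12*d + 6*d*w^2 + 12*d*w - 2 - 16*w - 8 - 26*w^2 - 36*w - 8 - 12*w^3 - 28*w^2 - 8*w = d*(6*w^2 + 24*w + 18) - 12*w^3 - 54*w^2 - 60*w - 18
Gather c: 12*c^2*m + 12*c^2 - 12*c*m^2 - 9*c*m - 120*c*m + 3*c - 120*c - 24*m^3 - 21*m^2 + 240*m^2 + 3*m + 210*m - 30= c^2*(12*m + 12) + c*(-12*m^2 - 129*m - 117) - 24*m^3 + 219*m^2 + 213*m - 30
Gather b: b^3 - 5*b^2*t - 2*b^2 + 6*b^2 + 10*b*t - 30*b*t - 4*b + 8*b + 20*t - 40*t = b^3 + b^2*(4 - 5*t) + b*(4 - 20*t) - 20*t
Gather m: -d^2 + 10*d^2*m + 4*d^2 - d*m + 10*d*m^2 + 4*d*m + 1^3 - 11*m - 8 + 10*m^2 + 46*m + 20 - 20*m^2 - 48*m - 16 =3*d^2 + m^2*(10*d - 10) + m*(10*d^2 + 3*d - 13) - 3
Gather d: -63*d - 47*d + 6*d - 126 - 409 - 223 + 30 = -104*d - 728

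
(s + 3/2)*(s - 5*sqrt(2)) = s^2 - 5*sqrt(2)*s + 3*s/2 - 15*sqrt(2)/2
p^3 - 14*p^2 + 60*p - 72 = (p - 6)^2*(p - 2)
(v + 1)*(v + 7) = v^2 + 8*v + 7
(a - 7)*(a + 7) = a^2 - 49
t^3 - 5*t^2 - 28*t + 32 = (t - 8)*(t - 1)*(t + 4)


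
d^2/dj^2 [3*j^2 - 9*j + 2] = 6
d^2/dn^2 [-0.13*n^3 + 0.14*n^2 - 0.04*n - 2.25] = 0.28 - 0.78*n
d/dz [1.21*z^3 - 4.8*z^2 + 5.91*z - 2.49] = 3.63*z^2 - 9.6*z + 5.91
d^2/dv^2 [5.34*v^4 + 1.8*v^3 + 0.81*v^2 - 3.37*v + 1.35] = 64.08*v^2 + 10.8*v + 1.62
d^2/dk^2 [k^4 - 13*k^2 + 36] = 12*k^2 - 26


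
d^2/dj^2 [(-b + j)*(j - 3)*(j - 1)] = -2*b + 6*j - 8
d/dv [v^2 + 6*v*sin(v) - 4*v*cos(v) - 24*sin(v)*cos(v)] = 4*v*sin(v) + 6*v*cos(v) + 2*v + 6*sin(v) - 4*cos(v) - 24*cos(2*v)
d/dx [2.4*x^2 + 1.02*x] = 4.8*x + 1.02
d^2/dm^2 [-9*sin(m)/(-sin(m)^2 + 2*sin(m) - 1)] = 9*(sin(m) + 4)*cos(m)^2/(sin(m) - 1)^4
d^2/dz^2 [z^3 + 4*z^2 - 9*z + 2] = 6*z + 8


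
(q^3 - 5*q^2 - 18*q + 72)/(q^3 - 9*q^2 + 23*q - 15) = (q^2 - 2*q - 24)/(q^2 - 6*q + 5)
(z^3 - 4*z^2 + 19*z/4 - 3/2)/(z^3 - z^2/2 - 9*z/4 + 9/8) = 2*(z - 2)/(2*z + 3)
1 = 1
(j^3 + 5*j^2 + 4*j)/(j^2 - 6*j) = (j^2 + 5*j + 4)/(j - 6)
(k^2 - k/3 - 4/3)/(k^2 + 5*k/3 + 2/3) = (3*k - 4)/(3*k + 2)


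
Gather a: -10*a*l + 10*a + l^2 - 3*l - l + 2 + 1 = a*(10 - 10*l) + l^2 - 4*l + 3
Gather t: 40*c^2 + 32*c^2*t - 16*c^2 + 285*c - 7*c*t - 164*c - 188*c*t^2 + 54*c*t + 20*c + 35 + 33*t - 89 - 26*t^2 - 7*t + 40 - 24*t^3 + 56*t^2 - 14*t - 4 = 24*c^2 + 141*c - 24*t^3 + t^2*(30 - 188*c) + t*(32*c^2 + 47*c + 12) - 18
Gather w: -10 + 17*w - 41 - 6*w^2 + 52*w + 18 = -6*w^2 + 69*w - 33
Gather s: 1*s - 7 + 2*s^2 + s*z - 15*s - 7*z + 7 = 2*s^2 + s*(z - 14) - 7*z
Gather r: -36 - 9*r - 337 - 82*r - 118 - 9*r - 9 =-100*r - 500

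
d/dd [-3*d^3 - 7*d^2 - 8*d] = -9*d^2 - 14*d - 8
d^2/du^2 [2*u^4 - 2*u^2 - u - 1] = 24*u^2 - 4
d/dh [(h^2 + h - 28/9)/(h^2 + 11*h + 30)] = 2*(45*h^2 + 298*h + 289)/(9*(h^4 + 22*h^3 + 181*h^2 + 660*h + 900))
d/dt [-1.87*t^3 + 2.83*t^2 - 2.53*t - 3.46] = -5.61*t^2 + 5.66*t - 2.53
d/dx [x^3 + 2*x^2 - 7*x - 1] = 3*x^2 + 4*x - 7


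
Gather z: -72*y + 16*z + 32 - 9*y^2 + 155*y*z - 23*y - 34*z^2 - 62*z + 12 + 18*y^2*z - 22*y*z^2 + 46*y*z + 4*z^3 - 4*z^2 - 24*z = -9*y^2 - 95*y + 4*z^3 + z^2*(-22*y - 38) + z*(18*y^2 + 201*y - 70) + 44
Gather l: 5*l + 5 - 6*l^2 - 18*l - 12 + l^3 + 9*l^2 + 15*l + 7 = l^3 + 3*l^2 + 2*l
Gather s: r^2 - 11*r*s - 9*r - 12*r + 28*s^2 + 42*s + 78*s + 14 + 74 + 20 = r^2 - 21*r + 28*s^2 + s*(120 - 11*r) + 108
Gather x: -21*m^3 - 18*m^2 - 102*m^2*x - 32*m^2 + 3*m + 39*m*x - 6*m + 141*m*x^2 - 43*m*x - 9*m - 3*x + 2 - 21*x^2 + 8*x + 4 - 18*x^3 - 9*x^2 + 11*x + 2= -21*m^3 - 50*m^2 - 12*m - 18*x^3 + x^2*(141*m - 30) + x*(-102*m^2 - 4*m + 16) + 8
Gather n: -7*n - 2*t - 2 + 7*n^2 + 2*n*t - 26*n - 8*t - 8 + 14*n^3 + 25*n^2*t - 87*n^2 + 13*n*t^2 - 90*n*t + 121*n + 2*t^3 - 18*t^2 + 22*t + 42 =14*n^3 + n^2*(25*t - 80) + n*(13*t^2 - 88*t + 88) + 2*t^3 - 18*t^2 + 12*t + 32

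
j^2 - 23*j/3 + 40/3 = (j - 5)*(j - 8/3)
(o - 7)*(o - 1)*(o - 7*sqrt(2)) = o^3 - 7*sqrt(2)*o^2 - 8*o^2 + 7*o + 56*sqrt(2)*o - 49*sqrt(2)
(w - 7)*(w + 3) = w^2 - 4*w - 21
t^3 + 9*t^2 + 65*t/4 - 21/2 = (t - 1/2)*(t + 7/2)*(t + 6)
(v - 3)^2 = v^2 - 6*v + 9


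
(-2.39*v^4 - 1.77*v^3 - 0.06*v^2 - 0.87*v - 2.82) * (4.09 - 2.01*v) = 4.8039*v^5 - 6.2174*v^4 - 7.1187*v^3 + 1.5033*v^2 + 2.1099*v - 11.5338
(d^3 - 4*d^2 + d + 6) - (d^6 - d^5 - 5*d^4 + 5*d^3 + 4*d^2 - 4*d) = -d^6 + d^5 + 5*d^4 - 4*d^3 - 8*d^2 + 5*d + 6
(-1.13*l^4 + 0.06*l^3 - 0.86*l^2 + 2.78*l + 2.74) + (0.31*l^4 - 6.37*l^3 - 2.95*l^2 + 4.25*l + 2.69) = -0.82*l^4 - 6.31*l^3 - 3.81*l^2 + 7.03*l + 5.43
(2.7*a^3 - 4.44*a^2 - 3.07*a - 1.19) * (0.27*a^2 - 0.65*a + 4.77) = 0.729*a^5 - 2.9538*a^4 + 14.9361*a^3 - 19.5046*a^2 - 13.8704*a - 5.6763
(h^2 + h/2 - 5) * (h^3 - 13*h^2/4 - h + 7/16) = h^5 - 11*h^4/4 - 61*h^3/8 + 259*h^2/16 + 167*h/32 - 35/16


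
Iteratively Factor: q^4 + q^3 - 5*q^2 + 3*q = (q - 1)*(q^3 + 2*q^2 - 3*q) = q*(q - 1)*(q^2 + 2*q - 3) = q*(q - 1)^2*(q + 3)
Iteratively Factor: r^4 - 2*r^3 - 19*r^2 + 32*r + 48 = (r + 1)*(r^3 - 3*r^2 - 16*r + 48) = (r - 3)*(r + 1)*(r^2 - 16) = (r - 3)*(r + 1)*(r + 4)*(r - 4)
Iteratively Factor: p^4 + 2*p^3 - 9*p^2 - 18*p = (p - 3)*(p^3 + 5*p^2 + 6*p) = (p - 3)*(p + 3)*(p^2 + 2*p) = p*(p - 3)*(p + 3)*(p + 2)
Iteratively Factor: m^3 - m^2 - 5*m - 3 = (m + 1)*(m^2 - 2*m - 3) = (m + 1)^2*(m - 3)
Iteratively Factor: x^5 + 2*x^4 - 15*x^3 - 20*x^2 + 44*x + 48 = (x + 4)*(x^4 - 2*x^3 - 7*x^2 + 8*x + 12) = (x - 3)*(x + 4)*(x^3 + x^2 - 4*x - 4) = (x - 3)*(x - 2)*(x + 4)*(x^2 + 3*x + 2) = (x - 3)*(x - 2)*(x + 1)*(x + 4)*(x + 2)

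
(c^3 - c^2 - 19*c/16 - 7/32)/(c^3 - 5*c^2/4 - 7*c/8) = (c + 1/4)/c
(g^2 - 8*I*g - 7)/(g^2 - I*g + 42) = (g - I)/(g + 6*I)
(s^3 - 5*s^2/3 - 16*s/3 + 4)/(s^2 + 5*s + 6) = (s^2 - 11*s/3 + 2)/(s + 3)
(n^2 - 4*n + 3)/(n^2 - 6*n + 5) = (n - 3)/(n - 5)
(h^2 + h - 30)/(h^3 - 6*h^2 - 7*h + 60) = (h + 6)/(h^2 - h - 12)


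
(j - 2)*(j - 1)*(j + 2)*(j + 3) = j^4 + 2*j^3 - 7*j^2 - 8*j + 12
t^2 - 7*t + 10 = (t - 5)*(t - 2)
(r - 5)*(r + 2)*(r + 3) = r^3 - 19*r - 30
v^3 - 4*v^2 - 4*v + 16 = (v - 4)*(v - 2)*(v + 2)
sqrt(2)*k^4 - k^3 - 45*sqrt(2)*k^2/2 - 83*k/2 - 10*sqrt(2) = (k - 4*sqrt(2))*(k + sqrt(2)/2)*(k + 5*sqrt(2)/2)*(sqrt(2)*k + 1)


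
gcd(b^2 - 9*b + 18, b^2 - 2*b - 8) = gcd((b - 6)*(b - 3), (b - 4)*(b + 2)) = 1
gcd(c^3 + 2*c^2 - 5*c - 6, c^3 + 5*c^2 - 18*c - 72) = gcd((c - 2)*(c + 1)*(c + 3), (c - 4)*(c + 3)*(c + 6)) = c + 3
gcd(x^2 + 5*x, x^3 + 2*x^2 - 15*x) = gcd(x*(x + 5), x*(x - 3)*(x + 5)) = x^2 + 5*x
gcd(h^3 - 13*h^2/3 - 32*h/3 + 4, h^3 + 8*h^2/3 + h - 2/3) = h^2 + 5*h/3 - 2/3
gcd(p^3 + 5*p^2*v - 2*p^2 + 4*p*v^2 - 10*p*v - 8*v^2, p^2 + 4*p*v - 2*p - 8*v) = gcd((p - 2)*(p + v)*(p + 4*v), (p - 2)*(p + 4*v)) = p^2 + 4*p*v - 2*p - 8*v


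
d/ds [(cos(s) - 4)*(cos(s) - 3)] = (7 - 2*cos(s))*sin(s)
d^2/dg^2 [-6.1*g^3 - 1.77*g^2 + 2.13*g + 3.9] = -36.6*g - 3.54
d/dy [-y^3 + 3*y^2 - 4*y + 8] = -3*y^2 + 6*y - 4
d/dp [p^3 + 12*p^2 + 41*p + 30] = 3*p^2 + 24*p + 41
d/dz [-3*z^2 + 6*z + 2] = 6 - 6*z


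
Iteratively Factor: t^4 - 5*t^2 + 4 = (t + 1)*(t^3 - t^2 - 4*t + 4) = (t - 1)*(t + 1)*(t^2 - 4) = (t - 1)*(t + 1)*(t + 2)*(t - 2)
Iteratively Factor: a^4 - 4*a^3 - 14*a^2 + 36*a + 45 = (a + 3)*(a^3 - 7*a^2 + 7*a + 15) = (a - 5)*(a + 3)*(a^2 - 2*a - 3) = (a - 5)*(a + 1)*(a + 3)*(a - 3)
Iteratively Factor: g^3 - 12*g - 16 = (g + 2)*(g^2 - 2*g - 8) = (g + 2)^2*(g - 4)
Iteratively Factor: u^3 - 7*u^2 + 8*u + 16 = (u - 4)*(u^2 - 3*u - 4) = (u - 4)*(u + 1)*(u - 4)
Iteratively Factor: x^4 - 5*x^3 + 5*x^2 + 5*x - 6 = (x - 1)*(x^3 - 4*x^2 + x + 6) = (x - 3)*(x - 1)*(x^2 - x - 2) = (x - 3)*(x - 2)*(x - 1)*(x + 1)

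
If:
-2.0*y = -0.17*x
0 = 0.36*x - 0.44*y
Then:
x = 0.00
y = 0.00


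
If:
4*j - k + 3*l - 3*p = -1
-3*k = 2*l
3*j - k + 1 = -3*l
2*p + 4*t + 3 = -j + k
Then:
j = -132*t/37 - 93/37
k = -72*t/37 - 44/37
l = 108*t/37 + 66/37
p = -44*t/37 - 31/37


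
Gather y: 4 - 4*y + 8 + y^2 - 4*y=y^2 - 8*y + 12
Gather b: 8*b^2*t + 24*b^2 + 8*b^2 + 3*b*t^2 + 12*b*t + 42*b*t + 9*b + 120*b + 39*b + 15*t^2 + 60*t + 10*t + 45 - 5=b^2*(8*t + 32) + b*(3*t^2 + 54*t + 168) + 15*t^2 + 70*t + 40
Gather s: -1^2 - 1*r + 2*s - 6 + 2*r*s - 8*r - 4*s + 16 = -9*r + s*(2*r - 2) + 9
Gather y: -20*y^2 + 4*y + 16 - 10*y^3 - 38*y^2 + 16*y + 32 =-10*y^3 - 58*y^2 + 20*y + 48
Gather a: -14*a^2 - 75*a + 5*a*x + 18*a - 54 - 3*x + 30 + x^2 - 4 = -14*a^2 + a*(5*x - 57) + x^2 - 3*x - 28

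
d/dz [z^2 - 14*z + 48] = 2*z - 14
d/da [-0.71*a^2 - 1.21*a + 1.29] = -1.42*a - 1.21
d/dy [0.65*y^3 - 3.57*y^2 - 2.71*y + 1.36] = 1.95*y^2 - 7.14*y - 2.71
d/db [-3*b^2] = -6*b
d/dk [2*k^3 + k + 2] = 6*k^2 + 1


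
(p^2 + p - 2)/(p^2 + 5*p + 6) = (p - 1)/(p + 3)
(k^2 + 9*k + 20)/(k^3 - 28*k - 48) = (k + 5)/(k^2 - 4*k - 12)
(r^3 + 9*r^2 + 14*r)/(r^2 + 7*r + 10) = r*(r + 7)/(r + 5)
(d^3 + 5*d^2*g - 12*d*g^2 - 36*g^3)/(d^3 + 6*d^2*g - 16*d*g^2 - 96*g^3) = (d^2 - d*g - 6*g^2)/(d^2 - 16*g^2)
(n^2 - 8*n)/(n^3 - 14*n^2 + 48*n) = 1/(n - 6)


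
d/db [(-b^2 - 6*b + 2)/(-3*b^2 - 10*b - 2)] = 8*(-b^2 + 2*b + 4)/(9*b^4 + 60*b^3 + 112*b^2 + 40*b + 4)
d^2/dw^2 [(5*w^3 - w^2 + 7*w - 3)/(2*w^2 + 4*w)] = (29*w^3 - 9*w^2 - 18*w - 12)/(w^3*(w^3 + 6*w^2 + 12*w + 8))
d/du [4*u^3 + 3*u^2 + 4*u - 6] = 12*u^2 + 6*u + 4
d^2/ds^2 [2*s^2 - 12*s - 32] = 4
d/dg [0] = 0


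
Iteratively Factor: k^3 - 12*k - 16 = (k + 2)*(k^2 - 2*k - 8) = (k - 4)*(k + 2)*(k + 2)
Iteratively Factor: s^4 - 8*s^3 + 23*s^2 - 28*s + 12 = (s - 3)*(s^3 - 5*s^2 + 8*s - 4) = (s - 3)*(s - 2)*(s^2 - 3*s + 2) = (s - 3)*(s - 2)*(s - 1)*(s - 2)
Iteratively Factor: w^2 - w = (w - 1)*(w)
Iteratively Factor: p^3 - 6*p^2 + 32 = (p - 4)*(p^2 - 2*p - 8) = (p - 4)^2*(p + 2)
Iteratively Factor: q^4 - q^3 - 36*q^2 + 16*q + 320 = (q + 4)*(q^3 - 5*q^2 - 16*q + 80) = (q - 5)*(q + 4)*(q^2 - 16) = (q - 5)*(q + 4)^2*(q - 4)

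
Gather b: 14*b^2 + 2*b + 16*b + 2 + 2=14*b^2 + 18*b + 4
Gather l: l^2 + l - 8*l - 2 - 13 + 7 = l^2 - 7*l - 8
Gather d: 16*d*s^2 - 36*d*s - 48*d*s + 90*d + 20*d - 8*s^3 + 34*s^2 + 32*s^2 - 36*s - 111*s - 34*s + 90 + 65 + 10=d*(16*s^2 - 84*s + 110) - 8*s^3 + 66*s^2 - 181*s + 165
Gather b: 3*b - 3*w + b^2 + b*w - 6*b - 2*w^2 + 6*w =b^2 + b*(w - 3) - 2*w^2 + 3*w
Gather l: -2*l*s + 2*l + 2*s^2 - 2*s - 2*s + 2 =l*(2 - 2*s) + 2*s^2 - 4*s + 2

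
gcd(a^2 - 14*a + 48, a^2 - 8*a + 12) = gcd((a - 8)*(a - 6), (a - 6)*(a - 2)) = a - 6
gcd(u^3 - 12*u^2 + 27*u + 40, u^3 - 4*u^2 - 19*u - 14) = u + 1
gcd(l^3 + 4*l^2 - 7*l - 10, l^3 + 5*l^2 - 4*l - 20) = l^2 + 3*l - 10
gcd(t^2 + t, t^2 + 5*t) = t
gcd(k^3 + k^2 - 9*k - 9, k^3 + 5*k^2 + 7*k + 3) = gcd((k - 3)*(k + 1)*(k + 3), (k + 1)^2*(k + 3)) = k^2 + 4*k + 3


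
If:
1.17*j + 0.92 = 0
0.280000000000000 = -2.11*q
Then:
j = -0.79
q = -0.13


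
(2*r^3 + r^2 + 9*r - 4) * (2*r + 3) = 4*r^4 + 8*r^3 + 21*r^2 + 19*r - 12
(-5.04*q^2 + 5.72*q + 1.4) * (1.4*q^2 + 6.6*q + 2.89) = -7.056*q^4 - 25.256*q^3 + 25.1464*q^2 + 25.7708*q + 4.046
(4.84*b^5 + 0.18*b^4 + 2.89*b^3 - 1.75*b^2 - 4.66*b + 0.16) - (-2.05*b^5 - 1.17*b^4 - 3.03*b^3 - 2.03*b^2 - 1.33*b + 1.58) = 6.89*b^5 + 1.35*b^4 + 5.92*b^3 + 0.28*b^2 - 3.33*b - 1.42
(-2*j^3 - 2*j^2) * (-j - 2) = 2*j^4 + 6*j^3 + 4*j^2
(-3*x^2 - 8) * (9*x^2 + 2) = -27*x^4 - 78*x^2 - 16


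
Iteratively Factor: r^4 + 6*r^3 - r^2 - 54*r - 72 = (r + 2)*(r^3 + 4*r^2 - 9*r - 36) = (r + 2)*(r + 4)*(r^2 - 9) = (r - 3)*(r + 2)*(r + 4)*(r + 3)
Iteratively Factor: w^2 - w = (w)*(w - 1)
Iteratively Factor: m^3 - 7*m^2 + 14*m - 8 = (m - 4)*(m^2 - 3*m + 2) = (m - 4)*(m - 1)*(m - 2)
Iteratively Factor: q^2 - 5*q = (q)*(q - 5)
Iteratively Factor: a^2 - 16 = (a + 4)*(a - 4)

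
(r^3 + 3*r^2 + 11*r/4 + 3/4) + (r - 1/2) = r^3 + 3*r^2 + 15*r/4 + 1/4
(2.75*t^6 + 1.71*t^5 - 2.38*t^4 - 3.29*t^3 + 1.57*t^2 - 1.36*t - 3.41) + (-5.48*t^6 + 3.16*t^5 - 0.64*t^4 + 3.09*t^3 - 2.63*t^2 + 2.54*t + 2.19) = -2.73*t^6 + 4.87*t^5 - 3.02*t^4 - 0.2*t^3 - 1.06*t^2 + 1.18*t - 1.22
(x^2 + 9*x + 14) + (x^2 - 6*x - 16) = 2*x^2 + 3*x - 2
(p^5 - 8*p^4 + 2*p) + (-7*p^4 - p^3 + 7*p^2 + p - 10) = p^5 - 15*p^4 - p^3 + 7*p^2 + 3*p - 10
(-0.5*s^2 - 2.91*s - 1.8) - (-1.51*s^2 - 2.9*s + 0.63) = 1.01*s^2 - 0.0100000000000002*s - 2.43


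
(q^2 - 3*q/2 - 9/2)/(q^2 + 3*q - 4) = (2*q^2 - 3*q - 9)/(2*(q^2 + 3*q - 4))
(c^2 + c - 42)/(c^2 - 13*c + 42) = (c + 7)/(c - 7)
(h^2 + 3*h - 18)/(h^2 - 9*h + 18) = (h + 6)/(h - 6)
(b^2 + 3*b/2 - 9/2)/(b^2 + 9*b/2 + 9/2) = (2*b - 3)/(2*b + 3)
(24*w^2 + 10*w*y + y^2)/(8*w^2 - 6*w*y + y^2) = (24*w^2 + 10*w*y + y^2)/(8*w^2 - 6*w*y + y^2)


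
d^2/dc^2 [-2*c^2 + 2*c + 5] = -4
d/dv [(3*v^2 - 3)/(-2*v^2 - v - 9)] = 3*(-v^2 - 22*v - 1)/(4*v^4 + 4*v^3 + 37*v^2 + 18*v + 81)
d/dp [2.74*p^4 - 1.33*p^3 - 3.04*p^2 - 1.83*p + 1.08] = 10.96*p^3 - 3.99*p^2 - 6.08*p - 1.83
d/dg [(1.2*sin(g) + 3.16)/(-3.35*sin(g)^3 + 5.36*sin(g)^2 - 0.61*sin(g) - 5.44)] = (8.04*sin(g)^3 + 25.326*sin(g)^2 - 33.8752*sin(g) - 4.6004)*cos(g)/(11.2225*sin(g)^6 - 35.912*sin(g)^5 + 32.8166*sin(g)^4 + 29.9088*sin(g)^3 - 57.9447*sin(g)^2 + 6.6368*sin(g) + 29.5936)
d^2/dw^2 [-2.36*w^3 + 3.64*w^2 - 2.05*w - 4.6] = 7.28 - 14.16*w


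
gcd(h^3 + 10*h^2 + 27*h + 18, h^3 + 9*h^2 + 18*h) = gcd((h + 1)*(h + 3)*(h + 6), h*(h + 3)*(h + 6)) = h^2 + 9*h + 18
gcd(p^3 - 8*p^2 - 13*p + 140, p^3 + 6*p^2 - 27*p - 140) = p^2 - p - 20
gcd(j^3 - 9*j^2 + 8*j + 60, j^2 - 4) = j + 2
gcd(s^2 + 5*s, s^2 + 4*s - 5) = s + 5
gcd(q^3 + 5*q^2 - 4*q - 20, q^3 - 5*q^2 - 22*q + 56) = q - 2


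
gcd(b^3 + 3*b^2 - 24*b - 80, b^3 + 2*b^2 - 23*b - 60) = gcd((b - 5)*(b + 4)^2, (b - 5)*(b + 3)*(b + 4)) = b^2 - b - 20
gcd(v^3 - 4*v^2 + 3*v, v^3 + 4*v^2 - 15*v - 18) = v - 3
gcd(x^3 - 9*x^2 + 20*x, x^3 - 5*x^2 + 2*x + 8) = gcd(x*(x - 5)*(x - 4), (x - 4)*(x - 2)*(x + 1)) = x - 4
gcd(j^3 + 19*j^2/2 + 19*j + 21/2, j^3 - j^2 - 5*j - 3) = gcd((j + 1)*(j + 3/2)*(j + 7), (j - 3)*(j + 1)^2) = j + 1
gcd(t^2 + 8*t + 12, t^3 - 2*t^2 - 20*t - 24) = t + 2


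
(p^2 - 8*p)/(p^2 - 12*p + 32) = p/(p - 4)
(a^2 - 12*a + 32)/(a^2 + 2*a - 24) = (a - 8)/(a + 6)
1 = 1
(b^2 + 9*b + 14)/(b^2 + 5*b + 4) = (b^2 + 9*b + 14)/(b^2 + 5*b + 4)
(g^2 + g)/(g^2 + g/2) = 2*(g + 1)/(2*g + 1)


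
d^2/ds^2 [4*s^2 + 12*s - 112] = 8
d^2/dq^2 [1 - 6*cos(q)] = 6*cos(q)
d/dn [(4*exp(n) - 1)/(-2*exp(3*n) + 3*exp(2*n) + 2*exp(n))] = 2*(8*exp(3*n) - 9*exp(2*n) + 3*exp(n) + 1)*exp(-n)/(4*exp(4*n) - 12*exp(3*n) + exp(2*n) + 12*exp(n) + 4)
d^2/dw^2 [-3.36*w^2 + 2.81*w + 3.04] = -6.72000000000000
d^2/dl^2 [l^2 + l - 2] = 2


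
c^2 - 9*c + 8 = (c - 8)*(c - 1)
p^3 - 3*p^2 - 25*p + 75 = (p - 5)*(p - 3)*(p + 5)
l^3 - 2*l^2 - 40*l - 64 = (l - 8)*(l + 2)*(l + 4)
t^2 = t^2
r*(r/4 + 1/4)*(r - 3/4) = r^3/4 + r^2/16 - 3*r/16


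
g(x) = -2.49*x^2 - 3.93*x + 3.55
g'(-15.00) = 70.77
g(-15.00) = -497.75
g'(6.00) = -33.81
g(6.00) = -109.67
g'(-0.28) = -2.54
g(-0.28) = 4.46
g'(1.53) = -11.55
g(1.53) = -8.29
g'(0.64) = -7.12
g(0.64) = 0.01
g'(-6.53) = 28.59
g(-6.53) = -76.96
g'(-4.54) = 18.68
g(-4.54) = -29.93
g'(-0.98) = 0.95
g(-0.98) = 5.01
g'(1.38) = -10.80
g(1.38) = -6.62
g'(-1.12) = 1.65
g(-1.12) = 4.83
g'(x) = -4.98*x - 3.93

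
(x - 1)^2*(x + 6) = x^3 + 4*x^2 - 11*x + 6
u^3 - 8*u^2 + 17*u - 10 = (u - 5)*(u - 2)*(u - 1)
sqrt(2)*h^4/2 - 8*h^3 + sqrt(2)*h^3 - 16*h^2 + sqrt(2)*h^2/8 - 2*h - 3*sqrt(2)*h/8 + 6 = (h - 1/2)*(h + 3/2)*(h - 8*sqrt(2))*(sqrt(2)*h/2 + sqrt(2)/2)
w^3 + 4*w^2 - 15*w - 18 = (w - 3)*(w + 1)*(w + 6)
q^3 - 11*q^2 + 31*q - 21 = (q - 7)*(q - 3)*(q - 1)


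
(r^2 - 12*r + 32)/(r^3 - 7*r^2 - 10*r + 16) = (r - 4)/(r^2 + r - 2)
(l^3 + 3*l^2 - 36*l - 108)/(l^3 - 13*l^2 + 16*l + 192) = (l^2 - 36)/(l^2 - 16*l + 64)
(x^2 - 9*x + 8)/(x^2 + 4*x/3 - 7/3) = 3*(x - 8)/(3*x + 7)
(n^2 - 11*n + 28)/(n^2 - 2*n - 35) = (n - 4)/(n + 5)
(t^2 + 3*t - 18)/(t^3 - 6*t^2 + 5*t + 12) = (t + 6)/(t^2 - 3*t - 4)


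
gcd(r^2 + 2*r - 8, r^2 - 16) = r + 4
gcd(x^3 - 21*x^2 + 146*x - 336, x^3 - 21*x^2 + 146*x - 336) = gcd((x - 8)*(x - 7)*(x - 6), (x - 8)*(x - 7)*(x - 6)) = x^3 - 21*x^2 + 146*x - 336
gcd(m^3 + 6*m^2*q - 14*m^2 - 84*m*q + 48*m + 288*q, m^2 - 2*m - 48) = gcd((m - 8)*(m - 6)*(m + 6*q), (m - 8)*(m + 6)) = m - 8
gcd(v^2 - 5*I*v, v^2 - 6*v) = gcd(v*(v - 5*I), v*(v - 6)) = v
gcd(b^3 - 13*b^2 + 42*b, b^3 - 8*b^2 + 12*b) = b^2 - 6*b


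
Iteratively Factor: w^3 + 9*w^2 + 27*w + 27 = (w + 3)*(w^2 + 6*w + 9) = (w + 3)^2*(w + 3)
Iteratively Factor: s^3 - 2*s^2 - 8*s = (s)*(s^2 - 2*s - 8) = s*(s - 4)*(s + 2)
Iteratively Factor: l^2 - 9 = (l - 3)*(l + 3)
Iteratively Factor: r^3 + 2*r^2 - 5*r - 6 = (r + 1)*(r^2 + r - 6) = (r - 2)*(r + 1)*(r + 3)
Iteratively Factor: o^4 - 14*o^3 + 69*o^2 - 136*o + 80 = (o - 4)*(o^3 - 10*o^2 + 29*o - 20) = (o - 4)^2*(o^2 - 6*o + 5) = (o - 5)*(o - 4)^2*(o - 1)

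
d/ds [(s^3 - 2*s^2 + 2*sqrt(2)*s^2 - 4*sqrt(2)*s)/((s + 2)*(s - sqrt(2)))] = (s^4 - 2*sqrt(2)*s^3 + 4*s^3 - 8*s^2 + 4*sqrt(2)*s^2 - 16*s + 8*sqrt(2)*s + 16)/(s^4 - 2*sqrt(2)*s^3 + 4*s^3 - 8*sqrt(2)*s^2 + 6*s^2 - 8*sqrt(2)*s + 8*s + 8)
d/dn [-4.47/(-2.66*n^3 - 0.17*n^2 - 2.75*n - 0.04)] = (-35.6706*n^2 - 1.5198*n - 12.2925)/(2.66*n^3 + 0.17*n^2 + 2.75*n + 0.04)^2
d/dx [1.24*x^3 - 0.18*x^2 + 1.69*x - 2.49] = 3.72*x^2 - 0.36*x + 1.69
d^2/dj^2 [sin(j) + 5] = -sin(j)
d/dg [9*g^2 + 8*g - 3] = 18*g + 8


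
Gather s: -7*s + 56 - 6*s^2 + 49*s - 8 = -6*s^2 + 42*s + 48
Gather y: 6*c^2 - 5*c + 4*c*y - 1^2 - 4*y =6*c^2 - 5*c + y*(4*c - 4) - 1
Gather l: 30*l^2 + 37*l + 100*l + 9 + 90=30*l^2 + 137*l + 99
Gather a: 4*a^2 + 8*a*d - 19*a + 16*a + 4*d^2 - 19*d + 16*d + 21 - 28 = 4*a^2 + a*(8*d - 3) + 4*d^2 - 3*d - 7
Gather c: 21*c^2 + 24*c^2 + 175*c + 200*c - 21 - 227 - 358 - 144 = 45*c^2 + 375*c - 750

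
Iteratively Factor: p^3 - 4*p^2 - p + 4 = (p - 1)*(p^2 - 3*p - 4) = (p - 1)*(p + 1)*(p - 4)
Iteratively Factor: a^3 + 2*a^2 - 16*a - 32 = (a - 4)*(a^2 + 6*a + 8) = (a - 4)*(a + 2)*(a + 4)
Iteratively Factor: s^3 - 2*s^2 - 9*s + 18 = (s + 3)*(s^2 - 5*s + 6) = (s - 2)*(s + 3)*(s - 3)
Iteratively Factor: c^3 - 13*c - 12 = (c + 1)*(c^2 - c - 12) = (c + 1)*(c + 3)*(c - 4)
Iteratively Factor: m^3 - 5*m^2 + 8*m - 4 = (m - 2)*(m^2 - 3*m + 2) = (m - 2)^2*(m - 1)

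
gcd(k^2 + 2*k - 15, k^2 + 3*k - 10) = k + 5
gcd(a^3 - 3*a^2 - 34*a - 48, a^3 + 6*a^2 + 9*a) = a + 3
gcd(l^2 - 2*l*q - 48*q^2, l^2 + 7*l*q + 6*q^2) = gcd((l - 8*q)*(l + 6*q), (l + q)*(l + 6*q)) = l + 6*q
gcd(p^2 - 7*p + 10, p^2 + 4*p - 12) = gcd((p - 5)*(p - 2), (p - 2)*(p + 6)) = p - 2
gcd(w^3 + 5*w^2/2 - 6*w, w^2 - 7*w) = w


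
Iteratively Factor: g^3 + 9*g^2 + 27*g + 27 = (g + 3)*(g^2 + 6*g + 9) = (g + 3)^2*(g + 3)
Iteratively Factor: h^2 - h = (h - 1)*(h)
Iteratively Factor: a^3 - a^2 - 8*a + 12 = (a - 2)*(a^2 + a - 6) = (a - 2)*(a + 3)*(a - 2)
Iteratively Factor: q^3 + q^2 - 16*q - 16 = (q + 4)*(q^2 - 3*q - 4) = (q + 1)*(q + 4)*(q - 4)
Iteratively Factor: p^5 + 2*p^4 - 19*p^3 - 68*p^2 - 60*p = (p + 3)*(p^4 - p^3 - 16*p^2 - 20*p) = (p + 2)*(p + 3)*(p^3 - 3*p^2 - 10*p) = (p - 5)*(p + 2)*(p + 3)*(p^2 + 2*p) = p*(p - 5)*(p + 2)*(p + 3)*(p + 2)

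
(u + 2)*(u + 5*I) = u^2 + 2*u + 5*I*u + 10*I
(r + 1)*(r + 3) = r^2 + 4*r + 3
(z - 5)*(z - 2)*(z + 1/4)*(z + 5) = z^4 - 7*z^3/4 - 51*z^2/2 + 175*z/4 + 25/2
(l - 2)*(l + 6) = l^2 + 4*l - 12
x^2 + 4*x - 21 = (x - 3)*(x + 7)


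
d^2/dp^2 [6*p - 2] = 0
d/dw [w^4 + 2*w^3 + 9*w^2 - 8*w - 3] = 4*w^3 + 6*w^2 + 18*w - 8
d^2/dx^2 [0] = 0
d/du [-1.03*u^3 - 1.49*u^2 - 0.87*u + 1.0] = -3.09*u^2 - 2.98*u - 0.87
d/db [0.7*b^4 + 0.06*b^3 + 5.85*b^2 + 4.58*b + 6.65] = 2.8*b^3 + 0.18*b^2 + 11.7*b + 4.58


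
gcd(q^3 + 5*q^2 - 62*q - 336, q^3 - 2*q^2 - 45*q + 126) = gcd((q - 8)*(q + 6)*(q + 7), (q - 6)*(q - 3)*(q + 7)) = q + 7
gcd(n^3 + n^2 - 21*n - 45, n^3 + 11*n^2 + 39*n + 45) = n^2 + 6*n + 9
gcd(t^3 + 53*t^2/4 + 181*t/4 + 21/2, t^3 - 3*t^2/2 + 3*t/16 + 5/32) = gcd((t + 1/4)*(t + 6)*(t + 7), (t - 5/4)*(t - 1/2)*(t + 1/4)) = t + 1/4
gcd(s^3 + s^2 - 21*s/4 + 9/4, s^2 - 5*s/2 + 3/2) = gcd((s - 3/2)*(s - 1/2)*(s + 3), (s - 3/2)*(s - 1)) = s - 3/2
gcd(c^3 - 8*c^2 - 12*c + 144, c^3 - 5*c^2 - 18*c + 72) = c^2 - 2*c - 24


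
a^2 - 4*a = a*(a - 4)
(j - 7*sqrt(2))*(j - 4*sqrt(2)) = j^2 - 11*sqrt(2)*j + 56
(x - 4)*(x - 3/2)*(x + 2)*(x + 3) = x^4 - x^3/2 - 31*x^2/2 - 3*x + 36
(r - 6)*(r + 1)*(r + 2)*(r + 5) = r^4 + 2*r^3 - 31*r^2 - 92*r - 60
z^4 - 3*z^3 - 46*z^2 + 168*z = z*(z - 6)*(z - 4)*(z + 7)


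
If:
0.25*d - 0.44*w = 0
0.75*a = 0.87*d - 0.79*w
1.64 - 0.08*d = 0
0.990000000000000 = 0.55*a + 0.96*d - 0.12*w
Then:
No Solution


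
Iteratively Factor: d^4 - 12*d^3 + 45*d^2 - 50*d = (d - 5)*(d^3 - 7*d^2 + 10*d) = (d - 5)^2*(d^2 - 2*d) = (d - 5)^2*(d - 2)*(d)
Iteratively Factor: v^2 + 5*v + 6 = (v + 2)*(v + 3)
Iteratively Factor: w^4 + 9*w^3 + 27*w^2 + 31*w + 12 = (w + 3)*(w^3 + 6*w^2 + 9*w + 4) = (w + 1)*(w + 3)*(w^2 + 5*w + 4) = (w + 1)*(w + 3)*(w + 4)*(w + 1)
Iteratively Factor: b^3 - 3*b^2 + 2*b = (b - 2)*(b^2 - b) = b*(b - 2)*(b - 1)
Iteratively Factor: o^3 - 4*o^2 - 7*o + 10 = (o - 1)*(o^2 - 3*o - 10) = (o - 1)*(o + 2)*(o - 5)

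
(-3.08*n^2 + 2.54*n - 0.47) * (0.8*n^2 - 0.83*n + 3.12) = -2.464*n^4 + 4.5884*n^3 - 12.0938*n^2 + 8.3149*n - 1.4664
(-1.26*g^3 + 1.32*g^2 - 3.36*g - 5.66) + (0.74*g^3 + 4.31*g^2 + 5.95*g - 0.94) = -0.52*g^3 + 5.63*g^2 + 2.59*g - 6.6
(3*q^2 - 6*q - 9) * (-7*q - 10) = -21*q^3 + 12*q^2 + 123*q + 90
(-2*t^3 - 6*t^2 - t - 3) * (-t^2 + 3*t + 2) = 2*t^5 - 21*t^3 - 12*t^2 - 11*t - 6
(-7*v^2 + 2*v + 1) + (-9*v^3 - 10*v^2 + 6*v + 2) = -9*v^3 - 17*v^2 + 8*v + 3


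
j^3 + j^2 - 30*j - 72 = (j - 6)*(j + 3)*(j + 4)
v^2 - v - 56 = (v - 8)*(v + 7)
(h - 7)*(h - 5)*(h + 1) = h^3 - 11*h^2 + 23*h + 35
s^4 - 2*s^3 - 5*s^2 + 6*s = s*(s - 3)*(s - 1)*(s + 2)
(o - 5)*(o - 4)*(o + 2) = o^3 - 7*o^2 + 2*o + 40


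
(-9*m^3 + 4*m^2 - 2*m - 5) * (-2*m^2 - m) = 18*m^5 + m^4 + 12*m^2 + 5*m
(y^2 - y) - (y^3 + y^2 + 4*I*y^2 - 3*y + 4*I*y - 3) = -y^3 - 4*I*y^2 + 2*y - 4*I*y + 3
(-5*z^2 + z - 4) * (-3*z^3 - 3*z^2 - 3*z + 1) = 15*z^5 + 12*z^4 + 24*z^3 + 4*z^2 + 13*z - 4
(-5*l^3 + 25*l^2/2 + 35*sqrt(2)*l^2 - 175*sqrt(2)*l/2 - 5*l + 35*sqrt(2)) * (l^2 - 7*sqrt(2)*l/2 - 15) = -5*l^5 + 25*l^4/2 + 105*sqrt(2)*l^4/2 - 525*sqrt(2)*l^3/4 - 175*l^3 - 945*sqrt(2)*l^2/2 + 425*l^2 - 170*l + 2625*sqrt(2)*l/2 - 525*sqrt(2)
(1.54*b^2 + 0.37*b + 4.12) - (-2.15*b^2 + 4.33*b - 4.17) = 3.69*b^2 - 3.96*b + 8.29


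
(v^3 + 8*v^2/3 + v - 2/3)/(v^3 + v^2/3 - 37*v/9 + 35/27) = 9*(v^2 + 3*v + 2)/(9*v^2 + 6*v - 35)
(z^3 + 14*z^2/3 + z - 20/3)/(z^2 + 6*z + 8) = (3*z^2 + 2*z - 5)/(3*(z + 2))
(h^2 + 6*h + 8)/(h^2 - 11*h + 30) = (h^2 + 6*h + 8)/(h^2 - 11*h + 30)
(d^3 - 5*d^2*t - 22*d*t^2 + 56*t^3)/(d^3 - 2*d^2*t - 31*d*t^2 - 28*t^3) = (d - 2*t)/(d + t)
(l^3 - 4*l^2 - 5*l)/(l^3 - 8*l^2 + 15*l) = (l + 1)/(l - 3)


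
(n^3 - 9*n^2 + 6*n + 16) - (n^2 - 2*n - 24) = n^3 - 10*n^2 + 8*n + 40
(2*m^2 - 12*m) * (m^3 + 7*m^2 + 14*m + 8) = 2*m^5 + 2*m^4 - 56*m^3 - 152*m^2 - 96*m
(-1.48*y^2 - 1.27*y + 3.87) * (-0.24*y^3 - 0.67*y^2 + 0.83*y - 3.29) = 0.3552*y^5 + 1.2964*y^4 - 1.3063*y^3 + 1.2222*y^2 + 7.3904*y - 12.7323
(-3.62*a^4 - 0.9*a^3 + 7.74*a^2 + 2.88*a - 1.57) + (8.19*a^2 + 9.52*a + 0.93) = -3.62*a^4 - 0.9*a^3 + 15.93*a^2 + 12.4*a - 0.64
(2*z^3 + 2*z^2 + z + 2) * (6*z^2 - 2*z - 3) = 12*z^5 + 8*z^4 - 4*z^3 + 4*z^2 - 7*z - 6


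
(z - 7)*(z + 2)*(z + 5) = z^3 - 39*z - 70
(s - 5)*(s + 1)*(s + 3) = s^3 - s^2 - 17*s - 15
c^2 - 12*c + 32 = (c - 8)*(c - 4)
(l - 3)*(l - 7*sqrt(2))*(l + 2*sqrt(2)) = l^3 - 5*sqrt(2)*l^2 - 3*l^2 - 28*l + 15*sqrt(2)*l + 84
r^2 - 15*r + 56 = (r - 8)*(r - 7)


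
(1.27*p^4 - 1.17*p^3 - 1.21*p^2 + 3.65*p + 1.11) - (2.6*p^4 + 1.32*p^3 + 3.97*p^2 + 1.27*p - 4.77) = -1.33*p^4 - 2.49*p^3 - 5.18*p^2 + 2.38*p + 5.88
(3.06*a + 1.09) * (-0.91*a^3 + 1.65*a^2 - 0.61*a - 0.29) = -2.7846*a^4 + 4.0571*a^3 - 0.0681*a^2 - 1.5523*a - 0.3161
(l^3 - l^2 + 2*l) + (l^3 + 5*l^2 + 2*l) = 2*l^3 + 4*l^2 + 4*l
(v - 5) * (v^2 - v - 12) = v^3 - 6*v^2 - 7*v + 60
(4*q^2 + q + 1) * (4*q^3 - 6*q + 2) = 16*q^5 + 4*q^4 - 20*q^3 + 2*q^2 - 4*q + 2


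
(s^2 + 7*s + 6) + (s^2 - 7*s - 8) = 2*s^2 - 2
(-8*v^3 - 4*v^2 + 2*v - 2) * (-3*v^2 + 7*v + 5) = 24*v^5 - 44*v^4 - 74*v^3 - 4*v - 10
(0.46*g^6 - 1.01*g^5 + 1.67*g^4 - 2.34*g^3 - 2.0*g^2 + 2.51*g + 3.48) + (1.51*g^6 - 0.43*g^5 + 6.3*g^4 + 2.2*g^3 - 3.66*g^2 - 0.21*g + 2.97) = 1.97*g^6 - 1.44*g^5 + 7.97*g^4 - 0.14*g^3 - 5.66*g^2 + 2.3*g + 6.45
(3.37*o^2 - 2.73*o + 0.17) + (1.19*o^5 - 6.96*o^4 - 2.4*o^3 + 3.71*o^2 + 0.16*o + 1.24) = 1.19*o^5 - 6.96*o^4 - 2.4*o^3 + 7.08*o^2 - 2.57*o + 1.41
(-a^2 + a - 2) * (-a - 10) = a^3 + 9*a^2 - 8*a + 20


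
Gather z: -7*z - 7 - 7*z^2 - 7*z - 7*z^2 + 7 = -14*z^2 - 14*z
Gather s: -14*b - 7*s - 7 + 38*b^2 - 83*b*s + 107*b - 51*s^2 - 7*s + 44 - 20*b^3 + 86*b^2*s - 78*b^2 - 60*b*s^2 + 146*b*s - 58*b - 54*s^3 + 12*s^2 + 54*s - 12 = -20*b^3 - 40*b^2 + 35*b - 54*s^3 + s^2*(-60*b - 39) + s*(86*b^2 + 63*b + 40) + 25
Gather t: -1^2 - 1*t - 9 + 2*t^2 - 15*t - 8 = 2*t^2 - 16*t - 18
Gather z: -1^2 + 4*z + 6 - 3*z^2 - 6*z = -3*z^2 - 2*z + 5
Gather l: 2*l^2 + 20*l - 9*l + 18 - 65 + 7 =2*l^2 + 11*l - 40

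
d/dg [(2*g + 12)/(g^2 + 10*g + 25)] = 2*(-g - 7)/(g^3 + 15*g^2 + 75*g + 125)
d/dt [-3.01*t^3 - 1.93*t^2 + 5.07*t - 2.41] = -9.03*t^2 - 3.86*t + 5.07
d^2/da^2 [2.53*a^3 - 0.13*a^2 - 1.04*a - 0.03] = 15.18*a - 0.26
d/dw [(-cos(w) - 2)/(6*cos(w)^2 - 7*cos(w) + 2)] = (6*sin(w)^2 - 24*cos(w) + 10)*sin(w)/(6*cos(w)^2 - 7*cos(w) + 2)^2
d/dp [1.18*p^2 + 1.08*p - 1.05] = 2.36*p + 1.08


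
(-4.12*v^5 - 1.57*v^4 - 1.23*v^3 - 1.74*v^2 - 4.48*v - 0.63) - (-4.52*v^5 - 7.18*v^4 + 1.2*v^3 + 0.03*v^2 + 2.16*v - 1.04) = 0.399999999999999*v^5 + 5.61*v^4 - 2.43*v^3 - 1.77*v^2 - 6.64*v + 0.41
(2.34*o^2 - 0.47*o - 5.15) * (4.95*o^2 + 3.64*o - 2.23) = 11.583*o^4 + 6.1911*o^3 - 32.4215*o^2 - 17.6979*o + 11.4845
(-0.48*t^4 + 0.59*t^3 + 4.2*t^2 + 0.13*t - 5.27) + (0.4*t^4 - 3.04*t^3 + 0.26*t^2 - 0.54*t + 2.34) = -0.08*t^4 - 2.45*t^3 + 4.46*t^2 - 0.41*t - 2.93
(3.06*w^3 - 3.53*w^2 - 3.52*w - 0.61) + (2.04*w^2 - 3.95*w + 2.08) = 3.06*w^3 - 1.49*w^2 - 7.47*w + 1.47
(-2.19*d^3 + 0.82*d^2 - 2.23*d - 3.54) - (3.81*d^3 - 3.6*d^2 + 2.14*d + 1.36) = -6.0*d^3 + 4.42*d^2 - 4.37*d - 4.9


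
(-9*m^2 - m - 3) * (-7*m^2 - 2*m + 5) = 63*m^4 + 25*m^3 - 22*m^2 + m - 15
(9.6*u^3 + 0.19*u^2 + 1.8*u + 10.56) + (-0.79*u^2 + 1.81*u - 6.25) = 9.6*u^3 - 0.6*u^2 + 3.61*u + 4.31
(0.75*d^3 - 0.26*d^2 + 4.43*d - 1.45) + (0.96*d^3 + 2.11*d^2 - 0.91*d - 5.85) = 1.71*d^3 + 1.85*d^2 + 3.52*d - 7.3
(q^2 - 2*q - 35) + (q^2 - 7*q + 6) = 2*q^2 - 9*q - 29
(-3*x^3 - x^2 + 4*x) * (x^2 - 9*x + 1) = -3*x^5 + 26*x^4 + 10*x^3 - 37*x^2 + 4*x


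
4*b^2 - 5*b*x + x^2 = (-4*b + x)*(-b + x)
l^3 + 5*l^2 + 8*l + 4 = (l + 1)*(l + 2)^2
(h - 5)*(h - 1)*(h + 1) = h^3 - 5*h^2 - h + 5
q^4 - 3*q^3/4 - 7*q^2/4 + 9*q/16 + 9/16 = (q - 3/2)*(q - 3/4)*(q + 1/2)*(q + 1)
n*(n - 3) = n^2 - 3*n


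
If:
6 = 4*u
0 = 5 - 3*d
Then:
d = 5/3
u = 3/2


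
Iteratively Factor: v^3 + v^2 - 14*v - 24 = (v - 4)*(v^2 + 5*v + 6) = (v - 4)*(v + 3)*(v + 2)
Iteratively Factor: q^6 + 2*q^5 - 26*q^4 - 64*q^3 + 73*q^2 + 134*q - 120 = (q - 1)*(q^5 + 3*q^4 - 23*q^3 - 87*q^2 - 14*q + 120) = (q - 1)^2*(q^4 + 4*q^3 - 19*q^2 - 106*q - 120) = (q - 1)^2*(q + 3)*(q^3 + q^2 - 22*q - 40) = (q - 5)*(q - 1)^2*(q + 3)*(q^2 + 6*q + 8) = (q - 5)*(q - 1)^2*(q + 3)*(q + 4)*(q + 2)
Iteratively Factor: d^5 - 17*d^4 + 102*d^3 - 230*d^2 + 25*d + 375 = (d - 5)*(d^4 - 12*d^3 + 42*d^2 - 20*d - 75) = (d - 5)*(d - 3)*(d^3 - 9*d^2 + 15*d + 25) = (d - 5)^2*(d - 3)*(d^2 - 4*d - 5) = (d - 5)^3*(d - 3)*(d + 1)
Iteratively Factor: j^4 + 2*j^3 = (j)*(j^3 + 2*j^2) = j*(j + 2)*(j^2) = j^2*(j + 2)*(j)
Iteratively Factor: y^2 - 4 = (y + 2)*(y - 2)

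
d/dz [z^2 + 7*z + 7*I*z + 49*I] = 2*z + 7 + 7*I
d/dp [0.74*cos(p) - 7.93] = -0.74*sin(p)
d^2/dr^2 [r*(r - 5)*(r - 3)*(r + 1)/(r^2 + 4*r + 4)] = 2*(r^4 + 8*r^3 + 24*r^2 - 97*r - 32)/(r^4 + 8*r^3 + 24*r^2 + 32*r + 16)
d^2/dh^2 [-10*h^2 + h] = -20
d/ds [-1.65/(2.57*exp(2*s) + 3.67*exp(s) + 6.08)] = (8.481*exp(s) + 6.0555)*exp(s)/(2.57*exp(2*s) + 3.67*exp(s) + 6.08)^2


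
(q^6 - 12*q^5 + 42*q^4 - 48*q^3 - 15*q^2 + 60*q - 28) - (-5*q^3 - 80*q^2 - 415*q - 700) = q^6 - 12*q^5 + 42*q^4 - 43*q^3 + 65*q^2 + 475*q + 672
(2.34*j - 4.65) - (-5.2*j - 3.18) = 7.54*j - 1.47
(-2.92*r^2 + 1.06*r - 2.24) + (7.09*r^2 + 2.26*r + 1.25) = 4.17*r^2 + 3.32*r - 0.99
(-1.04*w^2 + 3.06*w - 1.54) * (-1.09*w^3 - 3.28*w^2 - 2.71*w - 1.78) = 1.1336*w^5 + 0.0757999999999996*w^4 - 5.5398*w^3 - 1.3902*w^2 - 1.2734*w + 2.7412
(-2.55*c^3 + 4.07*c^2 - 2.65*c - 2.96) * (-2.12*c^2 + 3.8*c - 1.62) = 5.406*c^5 - 18.3184*c^4 + 25.215*c^3 - 10.3882*c^2 - 6.955*c + 4.7952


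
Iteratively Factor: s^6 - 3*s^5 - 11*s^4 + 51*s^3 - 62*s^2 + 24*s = (s + 4)*(s^5 - 7*s^4 + 17*s^3 - 17*s^2 + 6*s) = (s - 1)*(s + 4)*(s^4 - 6*s^3 + 11*s^2 - 6*s) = s*(s - 1)*(s + 4)*(s^3 - 6*s^2 + 11*s - 6) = s*(s - 1)^2*(s + 4)*(s^2 - 5*s + 6) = s*(s - 2)*(s - 1)^2*(s + 4)*(s - 3)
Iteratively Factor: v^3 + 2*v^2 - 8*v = (v)*(v^2 + 2*v - 8) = v*(v + 4)*(v - 2)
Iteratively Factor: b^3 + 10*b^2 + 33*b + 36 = (b + 3)*(b^2 + 7*b + 12) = (b + 3)^2*(b + 4)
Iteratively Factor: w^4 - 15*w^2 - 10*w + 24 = (w - 4)*(w^3 + 4*w^2 + w - 6) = (w - 4)*(w + 2)*(w^2 + 2*w - 3) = (w - 4)*(w + 2)*(w + 3)*(w - 1)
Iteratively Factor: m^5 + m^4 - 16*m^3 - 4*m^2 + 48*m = (m - 3)*(m^4 + 4*m^3 - 4*m^2 - 16*m) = (m - 3)*(m + 2)*(m^3 + 2*m^2 - 8*m) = m*(m - 3)*(m + 2)*(m^2 + 2*m - 8) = m*(m - 3)*(m + 2)*(m + 4)*(m - 2)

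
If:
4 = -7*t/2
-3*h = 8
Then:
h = -8/3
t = -8/7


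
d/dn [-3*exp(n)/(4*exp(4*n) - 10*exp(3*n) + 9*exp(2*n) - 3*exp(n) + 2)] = (36*exp(4*n) - 60*exp(3*n) + 27*exp(2*n) - 6)*exp(n)/(16*exp(8*n) - 80*exp(7*n) + 172*exp(6*n) - 204*exp(5*n) + 157*exp(4*n) - 94*exp(3*n) + 45*exp(2*n) - 12*exp(n) + 4)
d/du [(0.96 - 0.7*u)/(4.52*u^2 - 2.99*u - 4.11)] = (3.164*u^2 - 8.6784*u + 5.7474)/(20.4304*u^4 - 27.0296*u^3 - 28.2143*u^2 + 24.5778*u + 16.8921)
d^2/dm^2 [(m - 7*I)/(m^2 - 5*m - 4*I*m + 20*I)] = 2*((m - 7*I)*(-2*m + 5 + 4*I)^2 + (-3*m + 5 + 11*I)*(m^2 - 5*m - 4*I*m + 20*I))/(m^2 - 5*m - 4*I*m + 20*I)^3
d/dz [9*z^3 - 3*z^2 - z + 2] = 27*z^2 - 6*z - 1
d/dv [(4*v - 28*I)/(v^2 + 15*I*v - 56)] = 4*(-v^2 + 14*I*v - 161)/(v^4 + 30*I*v^3 - 337*v^2 - 1680*I*v + 3136)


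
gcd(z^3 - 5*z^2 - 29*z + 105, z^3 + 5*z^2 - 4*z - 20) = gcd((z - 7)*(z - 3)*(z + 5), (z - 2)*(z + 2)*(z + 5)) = z + 5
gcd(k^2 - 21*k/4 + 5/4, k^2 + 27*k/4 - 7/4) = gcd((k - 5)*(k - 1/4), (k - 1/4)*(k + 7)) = k - 1/4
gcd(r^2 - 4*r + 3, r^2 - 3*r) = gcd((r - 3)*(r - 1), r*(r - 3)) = r - 3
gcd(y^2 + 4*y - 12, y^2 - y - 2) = y - 2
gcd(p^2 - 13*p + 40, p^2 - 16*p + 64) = p - 8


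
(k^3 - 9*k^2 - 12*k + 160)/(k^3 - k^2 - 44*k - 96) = (k - 5)/(k + 3)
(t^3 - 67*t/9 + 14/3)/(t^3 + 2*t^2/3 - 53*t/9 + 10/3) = (3*t - 7)/(3*t - 5)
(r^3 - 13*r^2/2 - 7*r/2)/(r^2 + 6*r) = (2*r^2 - 13*r - 7)/(2*(r + 6))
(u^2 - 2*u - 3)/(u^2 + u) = (u - 3)/u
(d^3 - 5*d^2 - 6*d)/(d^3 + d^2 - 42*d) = (d + 1)/(d + 7)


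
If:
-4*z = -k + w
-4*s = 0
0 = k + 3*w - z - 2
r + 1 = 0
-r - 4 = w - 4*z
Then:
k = 55/19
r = -1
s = 0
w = -1/19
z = 14/19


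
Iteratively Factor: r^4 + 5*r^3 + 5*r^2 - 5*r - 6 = (r + 2)*(r^3 + 3*r^2 - r - 3) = (r + 2)*(r + 3)*(r^2 - 1) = (r - 1)*(r + 2)*(r + 3)*(r + 1)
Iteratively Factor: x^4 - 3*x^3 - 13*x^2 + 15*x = (x - 5)*(x^3 + 2*x^2 - 3*x) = (x - 5)*(x - 1)*(x^2 + 3*x) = (x - 5)*(x - 1)*(x + 3)*(x)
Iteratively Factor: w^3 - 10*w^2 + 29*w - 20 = (w - 5)*(w^2 - 5*w + 4) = (w - 5)*(w - 1)*(w - 4)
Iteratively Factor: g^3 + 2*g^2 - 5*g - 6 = (g + 3)*(g^2 - g - 2) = (g + 1)*(g + 3)*(g - 2)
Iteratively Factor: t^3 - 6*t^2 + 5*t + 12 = (t - 4)*(t^2 - 2*t - 3) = (t - 4)*(t + 1)*(t - 3)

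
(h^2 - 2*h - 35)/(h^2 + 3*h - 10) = (h - 7)/(h - 2)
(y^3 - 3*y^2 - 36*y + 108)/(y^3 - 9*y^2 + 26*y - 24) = (y^2 - 36)/(y^2 - 6*y + 8)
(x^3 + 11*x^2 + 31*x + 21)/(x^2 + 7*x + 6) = (x^2 + 10*x + 21)/(x + 6)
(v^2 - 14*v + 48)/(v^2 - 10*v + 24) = (v - 8)/(v - 4)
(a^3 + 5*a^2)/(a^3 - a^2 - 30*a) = a/(a - 6)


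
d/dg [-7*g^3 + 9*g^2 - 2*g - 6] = -21*g^2 + 18*g - 2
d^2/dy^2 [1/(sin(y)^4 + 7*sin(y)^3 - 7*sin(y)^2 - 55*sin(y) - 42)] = (-16*sin(y)^7 - 145*sin(y)^6 - 192*sin(y)^5 + 886*sin(y)^4 - 522*sin(y)^3 - 4283*sin(y)^2 + 922*sin(y) + 5462)/((sin(y) - 3)^3*(sin(y) + 1)^2*(sin(y) + 2)^3*(sin(y) + 7)^3)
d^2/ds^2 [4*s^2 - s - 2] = 8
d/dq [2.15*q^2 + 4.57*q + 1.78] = 4.3*q + 4.57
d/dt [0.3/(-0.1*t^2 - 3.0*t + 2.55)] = (0.06*t + 0.9)/(0.1*t^2 + 3.0*t - 2.55)^2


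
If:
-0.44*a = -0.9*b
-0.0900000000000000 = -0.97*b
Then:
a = 0.19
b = 0.09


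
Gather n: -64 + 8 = -56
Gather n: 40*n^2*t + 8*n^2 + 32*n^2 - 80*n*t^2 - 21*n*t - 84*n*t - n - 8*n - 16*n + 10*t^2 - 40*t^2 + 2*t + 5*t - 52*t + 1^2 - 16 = n^2*(40*t + 40) + n*(-80*t^2 - 105*t - 25) - 30*t^2 - 45*t - 15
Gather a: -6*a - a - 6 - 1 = -7*a - 7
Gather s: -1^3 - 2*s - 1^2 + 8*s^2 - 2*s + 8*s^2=16*s^2 - 4*s - 2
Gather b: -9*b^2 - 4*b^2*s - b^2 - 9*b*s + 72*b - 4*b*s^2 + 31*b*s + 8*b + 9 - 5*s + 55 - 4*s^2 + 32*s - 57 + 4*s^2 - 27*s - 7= b^2*(-4*s - 10) + b*(-4*s^2 + 22*s + 80)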